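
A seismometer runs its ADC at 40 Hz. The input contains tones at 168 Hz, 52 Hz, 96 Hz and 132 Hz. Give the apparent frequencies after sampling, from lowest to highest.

8 Hz, 12 Hz, 16 Hz

fs/2 = 20 Hz.
168 Hz mod fs = 8 Hz.
8 Hz ≤ fs/2 = 20 Hz, appears at 8 Hz.
52 Hz mod fs = 12 Hz.
12 Hz ≤ fs/2 = 20 Hz, appears at 12 Hz.
96 Hz mod fs = 16 Hz.
16 Hz ≤ fs/2 = 20 Hz, appears at 16 Hz.
132 Hz mod fs = 12 Hz.
12 Hz ≤ fs/2 = 20 Hz, appears at 12 Hz.
Distinct values: {8 Hz, 12 Hz, 16 Hz}.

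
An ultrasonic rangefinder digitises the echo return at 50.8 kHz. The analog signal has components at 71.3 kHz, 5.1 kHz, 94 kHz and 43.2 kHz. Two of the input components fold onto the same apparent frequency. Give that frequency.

fs/2 = 25.4 kHz.
71.3 kHz mod fs = 20.5 kHz.
20.5 kHz ≤ fs/2 = 25.4 kHz, appears at 20.5 kHz.
5.1 kHz ≤ fs/2 = 25.4 kHz, passes unchanged.
94 kHz mod fs = 43.2 kHz.
43.2 kHz > fs/2 = 25.4 kHz, folds to fs − 43.2 kHz = 7.6 kHz.
43.2 kHz > fs/2 = 25.4 kHz, folds to fs − 43.2 kHz = 7.6 kHz.
43.2 kHz and 94 kHz both map to 7.6 kHz.

7.6 kHz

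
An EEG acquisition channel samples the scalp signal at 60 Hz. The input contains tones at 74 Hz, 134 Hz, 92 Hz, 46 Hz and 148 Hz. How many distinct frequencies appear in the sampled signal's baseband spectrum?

fs/2 = 30 Hz.
74 Hz mod fs = 14 Hz.
14 Hz ≤ fs/2 = 30 Hz, appears at 14 Hz.
134 Hz mod fs = 14 Hz.
14 Hz ≤ fs/2 = 30 Hz, appears at 14 Hz.
92 Hz mod fs = 32 Hz.
32 Hz > fs/2 = 30 Hz, folds to fs − 32 Hz = 28 Hz.
46 Hz > fs/2 = 30 Hz, folds to fs − 46 Hz = 14 Hz.
148 Hz mod fs = 28 Hz.
28 Hz ≤ fs/2 = 30 Hz, appears at 28 Hz.
Distinct values: {14 Hz, 28 Hz} → 2.

2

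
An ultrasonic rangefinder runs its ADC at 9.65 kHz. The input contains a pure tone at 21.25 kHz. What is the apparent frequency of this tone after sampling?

21.25 kHz mod fs = 1.95 kHz.
1.95 kHz ≤ fs/2 = 4.825 kHz, appears at 1.95 kHz.

1.95 kHz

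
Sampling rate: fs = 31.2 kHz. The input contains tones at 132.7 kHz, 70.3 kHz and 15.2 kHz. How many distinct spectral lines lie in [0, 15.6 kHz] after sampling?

fs/2 = 15.6 kHz.
132.7 kHz mod fs = 7.9 kHz.
7.9 kHz ≤ fs/2 = 15.6 kHz, appears at 7.9 kHz.
70.3 kHz mod fs = 7.9 kHz.
7.9 kHz ≤ fs/2 = 15.6 kHz, appears at 7.9 kHz.
15.2 kHz ≤ fs/2 = 15.6 kHz, passes unchanged.
Distinct values: {7.9 kHz, 15.2 kHz} → 2.

2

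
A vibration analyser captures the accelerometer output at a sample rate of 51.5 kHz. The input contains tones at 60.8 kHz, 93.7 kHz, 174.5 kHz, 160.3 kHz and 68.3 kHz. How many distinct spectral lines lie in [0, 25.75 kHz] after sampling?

4

fs/2 = 25.75 kHz.
60.8 kHz mod fs = 9.3 kHz.
9.3 kHz ≤ fs/2 = 25.75 kHz, appears at 9.3 kHz.
93.7 kHz mod fs = 42.2 kHz.
42.2 kHz > fs/2 = 25.75 kHz, folds to fs − 42.2 kHz = 9.3 kHz.
174.5 kHz mod fs = 20 kHz.
20 kHz ≤ fs/2 = 25.75 kHz, appears at 20 kHz.
160.3 kHz mod fs = 5.8 kHz.
5.8 kHz ≤ fs/2 = 25.75 kHz, appears at 5.8 kHz.
68.3 kHz mod fs = 16.8 kHz.
16.8 kHz ≤ fs/2 = 25.75 kHz, appears at 16.8 kHz.
Distinct values: {5.8 kHz, 9.3 kHz, 16.8 kHz, 20 kHz} → 4.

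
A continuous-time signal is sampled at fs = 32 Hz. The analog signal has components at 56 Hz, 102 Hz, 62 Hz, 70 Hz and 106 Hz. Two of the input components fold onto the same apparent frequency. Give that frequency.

fs/2 = 16 Hz.
56 Hz mod fs = 24 Hz.
24 Hz > fs/2 = 16 Hz, folds to fs − 24 Hz = 8 Hz.
102 Hz mod fs = 6 Hz.
6 Hz ≤ fs/2 = 16 Hz, appears at 6 Hz.
62 Hz mod fs = 30 Hz.
30 Hz > fs/2 = 16 Hz, folds to fs − 30 Hz = 2 Hz.
70 Hz mod fs = 6 Hz.
6 Hz ≤ fs/2 = 16 Hz, appears at 6 Hz.
106 Hz mod fs = 10 Hz.
10 Hz ≤ fs/2 = 16 Hz, appears at 10 Hz.
70 Hz and 102 Hz both map to 6 Hz.

6 Hz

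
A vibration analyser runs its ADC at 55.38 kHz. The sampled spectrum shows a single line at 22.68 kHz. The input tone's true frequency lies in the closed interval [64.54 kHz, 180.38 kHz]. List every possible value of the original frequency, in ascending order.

Frequencies that alias to 22.68 kHz are k·fs ± 22.68 kHz for integer k ≥ 0.
k=0: 22.68 kHz.
k=1: 32.7 kHz, 78.06 kHz.
k=2: 88.08 kHz, 133.44 kHz.
k=3: 143.46 kHz, 188.82 kHz.
k=4: 198.84 kHz, 244.2 kHz.
Within [64.54 kHz, 180.38 kHz]: 78.06 kHz, 88.08 kHz, 133.44 kHz, 143.46 kHz.

78.06 kHz, 88.08 kHz, 133.44 kHz, 143.46 kHz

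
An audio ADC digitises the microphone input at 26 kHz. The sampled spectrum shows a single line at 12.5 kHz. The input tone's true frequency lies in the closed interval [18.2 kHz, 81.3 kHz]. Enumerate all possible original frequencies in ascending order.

38.5 kHz, 39.5 kHz, 64.5 kHz, 65.5 kHz

Frequencies that alias to 12.5 kHz are k·fs ± 12.5 kHz for integer k ≥ 0.
k=0: 12.5 kHz.
k=1: 13.5 kHz, 38.5 kHz.
k=2: 39.5 kHz, 64.5 kHz.
k=3: 65.5 kHz, 90.5 kHz.
k=4: 91.5 kHz, 116.5 kHz.
Within [18.2 kHz, 81.3 kHz]: 38.5 kHz, 39.5 kHz, 64.5 kHz, 65.5 kHz.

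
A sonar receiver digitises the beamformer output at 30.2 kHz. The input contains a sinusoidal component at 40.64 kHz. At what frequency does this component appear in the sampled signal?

40.64 kHz mod fs = 10.44 kHz.
10.44 kHz ≤ fs/2 = 15.1 kHz, appears at 10.44 kHz.

10.44 kHz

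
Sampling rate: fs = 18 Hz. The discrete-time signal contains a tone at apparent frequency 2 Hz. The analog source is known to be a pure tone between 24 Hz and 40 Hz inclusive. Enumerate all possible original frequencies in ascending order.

34 Hz, 38 Hz

Frequencies that alias to 2 Hz are k·fs ± 2 Hz for integer k ≥ 0.
k=0: 2 Hz.
k=1: 16 Hz, 20 Hz.
k=2: 34 Hz, 38 Hz.
k=3: 52 Hz, 56 Hz.
Within [24 Hz, 40 Hz]: 34 Hz, 38 Hz.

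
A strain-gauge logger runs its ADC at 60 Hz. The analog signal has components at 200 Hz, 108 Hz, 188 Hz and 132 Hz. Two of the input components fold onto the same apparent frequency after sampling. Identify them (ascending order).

108 Hz, 132 Hz

fs/2 = 30 Hz.
200 Hz mod fs = 20 Hz.
20 Hz ≤ fs/2 = 30 Hz, appears at 20 Hz.
108 Hz mod fs = 48 Hz.
48 Hz > fs/2 = 30 Hz, folds to fs − 48 Hz = 12 Hz.
188 Hz mod fs = 8 Hz.
8 Hz ≤ fs/2 = 30 Hz, appears at 8 Hz.
132 Hz mod fs = 12 Hz.
12 Hz ≤ fs/2 = 30 Hz, appears at 12 Hz.
108 Hz and 132 Hz both map to 12 Hz.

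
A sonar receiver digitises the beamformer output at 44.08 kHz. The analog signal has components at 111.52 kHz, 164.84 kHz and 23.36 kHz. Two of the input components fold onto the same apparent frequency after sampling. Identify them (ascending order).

fs/2 = 22.04 kHz.
111.52 kHz mod fs = 23.36 kHz.
23.36 kHz > fs/2 = 22.04 kHz, folds to fs − 23.36 kHz = 20.72 kHz.
164.84 kHz mod fs = 32.6 kHz.
32.6 kHz > fs/2 = 22.04 kHz, folds to fs − 32.6 kHz = 11.48 kHz.
23.36 kHz > fs/2 = 22.04 kHz, folds to fs − 23.36 kHz = 20.72 kHz.
23.36 kHz and 111.52 kHz both map to 20.72 kHz.

23.36 kHz, 111.52 kHz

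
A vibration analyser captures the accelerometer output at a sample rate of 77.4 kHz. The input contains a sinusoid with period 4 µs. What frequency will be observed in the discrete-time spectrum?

T = 4 µs → f = 1/T = 250 kHz.
250 kHz mod fs = 17.8 kHz.
17.8 kHz ≤ fs/2 = 38.7 kHz, appears at 17.8 kHz.

17.8 kHz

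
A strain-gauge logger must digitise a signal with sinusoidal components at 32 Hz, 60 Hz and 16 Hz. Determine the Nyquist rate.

120 Hz

Highest-frequency component: 60 Hz.
Nyquist rate = 2 × 60 Hz = 120 Hz.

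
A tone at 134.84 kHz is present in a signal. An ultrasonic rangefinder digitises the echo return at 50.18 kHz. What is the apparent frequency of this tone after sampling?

15.7 kHz

134.84 kHz mod fs = 34.48 kHz.
34.48 kHz > fs/2 = 25.09 kHz, folds to fs − 34.48 kHz = 15.7 kHz.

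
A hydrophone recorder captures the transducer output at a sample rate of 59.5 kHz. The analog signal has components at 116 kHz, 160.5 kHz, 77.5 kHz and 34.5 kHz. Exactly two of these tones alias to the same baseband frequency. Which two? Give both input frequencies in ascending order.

77.5 kHz, 160.5 kHz

fs/2 = 29.75 kHz.
116 kHz mod fs = 56.5 kHz.
56.5 kHz > fs/2 = 29.75 kHz, folds to fs − 56.5 kHz = 3 kHz.
160.5 kHz mod fs = 41.5 kHz.
41.5 kHz > fs/2 = 29.75 kHz, folds to fs − 41.5 kHz = 18 kHz.
77.5 kHz mod fs = 18 kHz.
18 kHz ≤ fs/2 = 29.75 kHz, appears at 18 kHz.
34.5 kHz > fs/2 = 29.75 kHz, folds to fs − 34.5 kHz = 25 kHz.
77.5 kHz and 160.5 kHz both map to 18 kHz.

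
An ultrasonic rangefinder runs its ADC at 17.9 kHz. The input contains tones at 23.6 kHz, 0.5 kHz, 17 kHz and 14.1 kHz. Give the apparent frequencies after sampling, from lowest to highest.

fs/2 = 8.95 kHz.
23.6 kHz mod fs = 5.7 kHz.
5.7 kHz ≤ fs/2 = 8.95 kHz, appears at 5.7 kHz.
0.5 kHz ≤ fs/2 = 8.95 kHz, passes unchanged.
17 kHz > fs/2 = 8.95 kHz, folds to fs − 17 kHz = 0.9 kHz.
14.1 kHz > fs/2 = 8.95 kHz, folds to fs − 14.1 kHz = 3.8 kHz.
Distinct values: {0.5 kHz, 0.9 kHz, 3.8 kHz, 5.7 kHz}.

0.5 kHz, 0.9 kHz, 3.8 kHz, 5.7 kHz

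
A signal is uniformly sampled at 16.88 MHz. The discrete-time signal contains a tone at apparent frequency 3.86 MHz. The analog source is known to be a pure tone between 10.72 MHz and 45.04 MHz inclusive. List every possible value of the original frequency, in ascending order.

13.02 MHz, 20.74 MHz, 29.9 MHz, 37.62 MHz

Frequencies that alias to 3.86 MHz are k·fs ± 3.86 MHz for integer k ≥ 0.
k=0: 3.86 MHz.
k=1: 13.02 MHz, 20.74 MHz.
k=2: 29.9 MHz, 37.62 MHz.
k=3: 46.78 MHz, 54.5 MHz.
Within [10.72 MHz, 45.04 MHz]: 13.02 MHz, 20.74 MHz, 29.9 MHz, 37.62 MHz.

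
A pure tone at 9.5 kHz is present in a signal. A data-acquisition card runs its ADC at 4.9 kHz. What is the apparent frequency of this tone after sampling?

9.5 kHz mod fs = 4.6 kHz.
4.6 kHz > fs/2 = 2.45 kHz, folds to fs − 4.6 kHz = 0.3 kHz.

0.3 kHz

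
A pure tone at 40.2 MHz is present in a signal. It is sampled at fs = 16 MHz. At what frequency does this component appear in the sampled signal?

7.8 MHz

40.2 MHz mod fs = 8.2 MHz.
8.2 MHz > fs/2 = 8 MHz, folds to fs − 8.2 MHz = 7.8 MHz.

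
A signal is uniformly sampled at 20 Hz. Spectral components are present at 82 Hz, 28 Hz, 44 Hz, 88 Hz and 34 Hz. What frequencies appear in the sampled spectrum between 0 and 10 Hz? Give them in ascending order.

2 Hz, 4 Hz, 6 Hz, 8 Hz

fs/2 = 10 Hz.
82 Hz mod fs = 2 Hz.
2 Hz ≤ fs/2 = 10 Hz, appears at 2 Hz.
28 Hz mod fs = 8 Hz.
8 Hz ≤ fs/2 = 10 Hz, appears at 8 Hz.
44 Hz mod fs = 4 Hz.
4 Hz ≤ fs/2 = 10 Hz, appears at 4 Hz.
88 Hz mod fs = 8 Hz.
8 Hz ≤ fs/2 = 10 Hz, appears at 8 Hz.
34 Hz mod fs = 14 Hz.
14 Hz > fs/2 = 10 Hz, folds to fs − 14 Hz = 6 Hz.
Distinct values: {2 Hz, 4 Hz, 6 Hz, 8 Hz}.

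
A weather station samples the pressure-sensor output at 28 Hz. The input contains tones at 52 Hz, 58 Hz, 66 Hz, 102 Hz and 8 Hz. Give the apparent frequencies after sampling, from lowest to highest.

fs/2 = 14 Hz.
52 Hz mod fs = 24 Hz.
24 Hz > fs/2 = 14 Hz, folds to fs − 24 Hz = 4 Hz.
58 Hz mod fs = 2 Hz.
2 Hz ≤ fs/2 = 14 Hz, appears at 2 Hz.
66 Hz mod fs = 10 Hz.
10 Hz ≤ fs/2 = 14 Hz, appears at 10 Hz.
102 Hz mod fs = 18 Hz.
18 Hz > fs/2 = 14 Hz, folds to fs − 18 Hz = 10 Hz.
8 Hz ≤ fs/2 = 14 Hz, passes unchanged.
Distinct values: {2 Hz, 4 Hz, 8 Hz, 10 Hz}.

2 Hz, 4 Hz, 8 Hz, 10 Hz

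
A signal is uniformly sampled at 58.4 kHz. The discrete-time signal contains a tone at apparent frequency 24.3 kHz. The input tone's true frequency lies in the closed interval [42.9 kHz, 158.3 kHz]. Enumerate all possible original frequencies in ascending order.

Frequencies that alias to 24.3 kHz are k·fs ± 24.3 kHz for integer k ≥ 0.
k=0: 24.3 kHz.
k=1: 34.1 kHz, 82.7 kHz.
k=2: 92.5 kHz, 141.1 kHz.
k=3: 150.9 kHz, 199.5 kHz.
k=4: 209.3 kHz, 257.9 kHz.
Within [42.9 kHz, 158.3 kHz]: 82.7 kHz, 92.5 kHz, 141.1 kHz, 150.9 kHz.

82.7 kHz, 92.5 kHz, 141.1 kHz, 150.9 kHz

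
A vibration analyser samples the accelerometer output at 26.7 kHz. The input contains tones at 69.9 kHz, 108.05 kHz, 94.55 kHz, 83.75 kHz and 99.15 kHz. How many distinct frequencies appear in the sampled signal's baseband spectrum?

5

fs/2 = 13.35 kHz.
69.9 kHz mod fs = 16.5 kHz.
16.5 kHz > fs/2 = 13.35 kHz, folds to fs − 16.5 kHz = 10.2 kHz.
108.05 kHz mod fs = 1.25 kHz.
1.25 kHz ≤ fs/2 = 13.35 kHz, appears at 1.25 kHz.
94.55 kHz mod fs = 14.45 kHz.
14.45 kHz > fs/2 = 13.35 kHz, folds to fs − 14.45 kHz = 12.25 kHz.
83.75 kHz mod fs = 3.65 kHz.
3.65 kHz ≤ fs/2 = 13.35 kHz, appears at 3.65 kHz.
99.15 kHz mod fs = 19.05 kHz.
19.05 kHz > fs/2 = 13.35 kHz, folds to fs − 19.05 kHz = 7.65 kHz.
Distinct values: {1.25 kHz, 3.65 kHz, 7.65 kHz, 10.2 kHz, 12.25 kHz} → 5.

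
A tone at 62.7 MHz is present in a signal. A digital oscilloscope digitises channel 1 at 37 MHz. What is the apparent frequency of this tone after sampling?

62.7 MHz mod fs = 25.7 MHz.
25.7 MHz > fs/2 = 18.5 MHz, folds to fs − 25.7 MHz = 11.3 MHz.

11.3 MHz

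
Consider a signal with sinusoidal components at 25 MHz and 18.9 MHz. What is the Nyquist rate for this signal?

50 MHz

Highest-frequency component: 25 MHz.
Nyquist rate = 2 × 25 MHz = 50 MHz.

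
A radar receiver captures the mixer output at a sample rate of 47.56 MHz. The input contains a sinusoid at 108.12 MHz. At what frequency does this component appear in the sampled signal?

13 MHz

108.12 MHz mod fs = 13 MHz.
13 MHz ≤ fs/2 = 23.78 MHz, appears at 13 MHz.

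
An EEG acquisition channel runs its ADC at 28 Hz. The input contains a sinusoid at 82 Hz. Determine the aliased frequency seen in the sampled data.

82 Hz mod fs = 26 Hz.
26 Hz > fs/2 = 14 Hz, folds to fs − 26 Hz = 2 Hz.

2 Hz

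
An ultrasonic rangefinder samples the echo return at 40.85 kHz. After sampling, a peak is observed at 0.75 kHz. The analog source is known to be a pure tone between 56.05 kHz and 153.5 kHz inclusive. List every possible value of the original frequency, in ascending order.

80.95 kHz, 82.45 kHz, 121.8 kHz, 123.3 kHz

Frequencies that alias to 0.75 kHz are k·fs ± 0.75 kHz for integer k ≥ 0.
k=0: 0.75 kHz.
k=1: 40.1 kHz, 41.6 kHz.
k=2: 80.95 kHz, 82.45 kHz.
k=3: 121.8 kHz, 123.3 kHz.
k=4: 162.65 kHz, 164.15 kHz.
Within [56.05 kHz, 153.5 kHz]: 80.95 kHz, 82.45 kHz, 121.8 kHz, 123.3 kHz.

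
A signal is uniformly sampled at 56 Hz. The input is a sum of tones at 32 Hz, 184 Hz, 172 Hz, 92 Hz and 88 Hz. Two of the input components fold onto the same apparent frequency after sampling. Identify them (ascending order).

fs/2 = 28 Hz.
32 Hz > fs/2 = 28 Hz, folds to fs − 32 Hz = 24 Hz.
184 Hz mod fs = 16 Hz.
16 Hz ≤ fs/2 = 28 Hz, appears at 16 Hz.
172 Hz mod fs = 4 Hz.
4 Hz ≤ fs/2 = 28 Hz, appears at 4 Hz.
92 Hz mod fs = 36 Hz.
36 Hz > fs/2 = 28 Hz, folds to fs − 36 Hz = 20 Hz.
88 Hz mod fs = 32 Hz.
32 Hz > fs/2 = 28 Hz, folds to fs − 32 Hz = 24 Hz.
32 Hz and 88 Hz both map to 24 Hz.

32 Hz, 88 Hz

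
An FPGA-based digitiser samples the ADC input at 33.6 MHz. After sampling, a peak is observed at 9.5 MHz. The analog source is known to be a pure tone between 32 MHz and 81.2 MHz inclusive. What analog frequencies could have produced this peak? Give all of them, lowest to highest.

43.1 MHz, 57.7 MHz, 76.7 MHz

Frequencies that alias to 9.5 MHz are k·fs ± 9.5 MHz for integer k ≥ 0.
k=0: 9.5 MHz.
k=1: 24.1 MHz, 43.1 MHz.
k=2: 57.7 MHz, 76.7 MHz.
k=3: 91.3 MHz, 110.3 MHz.
Within [32 MHz, 81.2 MHz]: 43.1 MHz, 57.7 MHz, 76.7 MHz.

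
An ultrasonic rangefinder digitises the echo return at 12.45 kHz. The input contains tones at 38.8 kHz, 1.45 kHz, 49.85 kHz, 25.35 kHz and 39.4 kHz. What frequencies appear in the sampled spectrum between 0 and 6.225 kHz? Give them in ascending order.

fs/2 = 6.225 kHz.
38.8 kHz mod fs = 1.45 kHz.
1.45 kHz ≤ fs/2 = 6.225 kHz, appears at 1.45 kHz.
1.45 kHz ≤ fs/2 = 6.225 kHz, passes unchanged.
49.85 kHz mod fs = 0.05 kHz.
0.05 kHz ≤ fs/2 = 6.225 kHz, appears at 0.05 kHz.
25.35 kHz mod fs = 0.45 kHz.
0.45 kHz ≤ fs/2 = 6.225 kHz, appears at 0.45 kHz.
39.4 kHz mod fs = 2.05 kHz.
2.05 kHz ≤ fs/2 = 6.225 kHz, appears at 2.05 kHz.
Distinct values: {0.05 kHz, 0.45 kHz, 1.45 kHz, 2.05 kHz}.

0.05 kHz, 0.45 kHz, 1.45 kHz, 2.05 kHz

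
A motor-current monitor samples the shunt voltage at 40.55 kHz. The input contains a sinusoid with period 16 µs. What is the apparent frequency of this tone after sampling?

18.6 kHz

T = 16 µs → f = 1/T = 62.5 kHz.
62.5 kHz mod fs = 21.95 kHz.
21.95 kHz > fs/2 = 20.275 kHz, folds to fs − 21.95 kHz = 18.6 kHz.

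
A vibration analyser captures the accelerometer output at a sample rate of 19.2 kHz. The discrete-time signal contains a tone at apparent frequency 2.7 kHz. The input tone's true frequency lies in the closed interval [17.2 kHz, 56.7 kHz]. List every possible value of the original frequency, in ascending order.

Frequencies that alias to 2.7 kHz are k·fs ± 2.7 kHz for integer k ≥ 0.
k=0: 2.7 kHz.
k=1: 16.5 kHz, 21.9 kHz.
k=2: 35.7 kHz, 41.1 kHz.
k=3: 54.9 kHz, 60.3 kHz.
k=4: 74.1 kHz, 79.5 kHz.
Within [17.2 kHz, 56.7 kHz]: 21.9 kHz, 35.7 kHz, 41.1 kHz, 54.9 kHz.

21.9 kHz, 35.7 kHz, 41.1 kHz, 54.9 kHz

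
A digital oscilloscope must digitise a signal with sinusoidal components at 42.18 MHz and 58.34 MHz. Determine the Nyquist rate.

116.68 MHz

Highest-frequency component: 58.34 MHz.
Nyquist rate = 2 × 58.34 MHz = 116.68 MHz.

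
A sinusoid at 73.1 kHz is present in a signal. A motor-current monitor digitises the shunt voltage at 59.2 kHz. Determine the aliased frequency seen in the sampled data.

73.1 kHz mod fs = 13.9 kHz.
13.9 kHz ≤ fs/2 = 29.6 kHz, appears at 13.9 kHz.

13.9 kHz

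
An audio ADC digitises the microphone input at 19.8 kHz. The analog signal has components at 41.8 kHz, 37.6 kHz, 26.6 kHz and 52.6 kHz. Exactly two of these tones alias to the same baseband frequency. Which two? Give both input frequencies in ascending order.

fs/2 = 9.9 kHz.
41.8 kHz mod fs = 2.2 kHz.
2.2 kHz ≤ fs/2 = 9.9 kHz, appears at 2.2 kHz.
37.6 kHz mod fs = 17.8 kHz.
17.8 kHz > fs/2 = 9.9 kHz, folds to fs − 17.8 kHz = 2 kHz.
26.6 kHz mod fs = 6.8 kHz.
6.8 kHz ≤ fs/2 = 9.9 kHz, appears at 6.8 kHz.
52.6 kHz mod fs = 13 kHz.
13 kHz > fs/2 = 9.9 kHz, folds to fs − 13 kHz = 6.8 kHz.
26.6 kHz and 52.6 kHz both map to 6.8 kHz.

26.6 kHz, 52.6 kHz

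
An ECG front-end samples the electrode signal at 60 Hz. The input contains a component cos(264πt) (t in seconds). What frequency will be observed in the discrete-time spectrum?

ω = 264π rad/s → f = ω/(2π) = 132 Hz.
132 Hz mod fs = 12 Hz.
12 Hz ≤ fs/2 = 30 Hz, appears at 12 Hz.

12 Hz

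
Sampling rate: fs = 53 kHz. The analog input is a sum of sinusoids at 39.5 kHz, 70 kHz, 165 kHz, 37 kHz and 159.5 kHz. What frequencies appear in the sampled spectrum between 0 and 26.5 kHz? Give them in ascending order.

fs/2 = 26.5 kHz.
39.5 kHz > fs/2 = 26.5 kHz, folds to fs − 39.5 kHz = 13.5 kHz.
70 kHz mod fs = 17 kHz.
17 kHz ≤ fs/2 = 26.5 kHz, appears at 17 kHz.
165 kHz mod fs = 6 kHz.
6 kHz ≤ fs/2 = 26.5 kHz, appears at 6 kHz.
37 kHz > fs/2 = 26.5 kHz, folds to fs − 37 kHz = 16 kHz.
159.5 kHz mod fs = 0.5 kHz.
0.5 kHz ≤ fs/2 = 26.5 kHz, appears at 0.5 kHz.
Distinct values: {0.5 kHz, 6 kHz, 13.5 kHz, 16 kHz, 17 kHz}.

0.5 kHz, 6 kHz, 13.5 kHz, 16 kHz, 17 kHz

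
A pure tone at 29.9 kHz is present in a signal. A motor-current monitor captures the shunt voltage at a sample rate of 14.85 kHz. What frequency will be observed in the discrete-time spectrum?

0.2 kHz

29.9 kHz mod fs = 0.2 kHz.
0.2 kHz ≤ fs/2 = 7.425 kHz, appears at 0.2 kHz.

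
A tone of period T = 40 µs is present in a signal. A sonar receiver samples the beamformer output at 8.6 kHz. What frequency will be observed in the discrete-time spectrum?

T = 40 µs → f = 1/T = 25 kHz.
25 kHz mod fs = 7.8 kHz.
7.8 kHz > fs/2 = 4.3 kHz, folds to fs − 7.8 kHz = 0.8 kHz.

0.8 kHz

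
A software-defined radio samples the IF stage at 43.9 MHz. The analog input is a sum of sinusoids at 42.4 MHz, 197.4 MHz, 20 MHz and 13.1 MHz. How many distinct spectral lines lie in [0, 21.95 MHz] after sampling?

fs/2 = 21.95 MHz.
42.4 MHz > fs/2 = 21.95 MHz, folds to fs − 42.4 MHz = 1.5 MHz.
197.4 MHz mod fs = 21.8 MHz.
21.8 MHz ≤ fs/2 = 21.95 MHz, appears at 21.8 MHz.
20 MHz ≤ fs/2 = 21.95 MHz, passes unchanged.
13.1 MHz ≤ fs/2 = 21.95 MHz, passes unchanged.
Distinct values: {1.5 MHz, 13.1 MHz, 20 MHz, 21.8 MHz} → 4.

4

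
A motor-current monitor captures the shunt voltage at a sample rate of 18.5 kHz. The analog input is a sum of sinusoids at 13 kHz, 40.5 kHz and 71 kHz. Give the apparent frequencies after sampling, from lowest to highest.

fs/2 = 9.25 kHz.
13 kHz > fs/2 = 9.25 kHz, folds to fs − 13 kHz = 5.5 kHz.
40.5 kHz mod fs = 3.5 kHz.
3.5 kHz ≤ fs/2 = 9.25 kHz, appears at 3.5 kHz.
71 kHz mod fs = 15.5 kHz.
15.5 kHz > fs/2 = 9.25 kHz, folds to fs − 15.5 kHz = 3 kHz.
Distinct values: {3 kHz, 3.5 kHz, 5.5 kHz}.

3 kHz, 3.5 kHz, 5.5 kHz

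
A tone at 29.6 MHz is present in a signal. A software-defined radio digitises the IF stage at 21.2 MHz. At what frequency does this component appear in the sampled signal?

29.6 MHz mod fs = 8.4 MHz.
8.4 MHz ≤ fs/2 = 10.6 MHz, appears at 8.4 MHz.

8.4 MHz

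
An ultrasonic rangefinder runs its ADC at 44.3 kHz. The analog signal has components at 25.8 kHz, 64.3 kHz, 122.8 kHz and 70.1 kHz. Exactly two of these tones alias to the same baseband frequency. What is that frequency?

fs/2 = 22.15 kHz.
25.8 kHz > fs/2 = 22.15 kHz, folds to fs − 25.8 kHz = 18.5 kHz.
64.3 kHz mod fs = 20 kHz.
20 kHz ≤ fs/2 = 22.15 kHz, appears at 20 kHz.
122.8 kHz mod fs = 34.2 kHz.
34.2 kHz > fs/2 = 22.15 kHz, folds to fs − 34.2 kHz = 10.1 kHz.
70.1 kHz mod fs = 25.8 kHz.
25.8 kHz > fs/2 = 22.15 kHz, folds to fs − 25.8 kHz = 18.5 kHz.
25.8 kHz and 70.1 kHz both map to 18.5 kHz.

18.5 kHz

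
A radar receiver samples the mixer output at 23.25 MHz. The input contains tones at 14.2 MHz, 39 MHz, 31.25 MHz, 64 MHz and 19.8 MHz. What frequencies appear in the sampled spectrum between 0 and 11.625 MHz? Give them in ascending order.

3.45 MHz, 5.75 MHz, 7.5 MHz, 8 MHz, 9.05 MHz

fs/2 = 11.625 MHz.
14.2 MHz > fs/2 = 11.625 MHz, folds to fs − 14.2 MHz = 9.05 MHz.
39 MHz mod fs = 15.75 MHz.
15.75 MHz > fs/2 = 11.625 MHz, folds to fs − 15.75 MHz = 7.5 MHz.
31.25 MHz mod fs = 8 MHz.
8 MHz ≤ fs/2 = 11.625 MHz, appears at 8 MHz.
64 MHz mod fs = 17.5 MHz.
17.5 MHz > fs/2 = 11.625 MHz, folds to fs − 17.5 MHz = 5.75 MHz.
19.8 MHz > fs/2 = 11.625 MHz, folds to fs − 19.8 MHz = 3.45 MHz.
Distinct values: {3.45 MHz, 5.75 MHz, 7.5 MHz, 8 MHz, 9.05 MHz}.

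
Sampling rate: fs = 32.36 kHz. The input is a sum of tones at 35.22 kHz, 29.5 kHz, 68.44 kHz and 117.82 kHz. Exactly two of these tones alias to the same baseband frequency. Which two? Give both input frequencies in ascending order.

29.5 kHz, 35.22 kHz

fs/2 = 16.18 kHz.
35.22 kHz mod fs = 2.86 kHz.
2.86 kHz ≤ fs/2 = 16.18 kHz, appears at 2.86 kHz.
29.5 kHz > fs/2 = 16.18 kHz, folds to fs − 29.5 kHz = 2.86 kHz.
68.44 kHz mod fs = 3.72 kHz.
3.72 kHz ≤ fs/2 = 16.18 kHz, appears at 3.72 kHz.
117.82 kHz mod fs = 20.74 kHz.
20.74 kHz > fs/2 = 16.18 kHz, folds to fs − 20.74 kHz = 11.62 kHz.
29.5 kHz and 35.22 kHz both map to 2.86 kHz.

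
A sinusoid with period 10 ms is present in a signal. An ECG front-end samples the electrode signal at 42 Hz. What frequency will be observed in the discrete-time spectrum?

T = 10 ms → f = 1/T = 100 Hz.
100 Hz mod fs = 16 Hz.
16 Hz ≤ fs/2 = 21 Hz, appears at 16 Hz.

16 Hz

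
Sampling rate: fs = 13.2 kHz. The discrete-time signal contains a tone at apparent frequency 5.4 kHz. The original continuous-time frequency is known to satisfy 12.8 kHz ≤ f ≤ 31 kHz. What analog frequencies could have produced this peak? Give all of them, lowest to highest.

Frequencies that alias to 5.4 kHz are k·fs ± 5.4 kHz for integer k ≥ 0.
k=0: 5.4 kHz.
k=1: 7.8 kHz, 18.6 kHz.
k=2: 21 kHz, 31.8 kHz.
k=3: 34.2 kHz, 45 kHz.
Within [12.8 kHz, 31 kHz]: 18.6 kHz, 21 kHz.

18.6 kHz, 21 kHz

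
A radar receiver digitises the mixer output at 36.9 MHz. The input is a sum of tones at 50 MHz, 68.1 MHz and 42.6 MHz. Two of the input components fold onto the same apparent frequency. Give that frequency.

fs/2 = 18.45 MHz.
50 MHz mod fs = 13.1 MHz.
13.1 MHz ≤ fs/2 = 18.45 MHz, appears at 13.1 MHz.
68.1 MHz mod fs = 31.2 MHz.
31.2 MHz > fs/2 = 18.45 MHz, folds to fs − 31.2 MHz = 5.7 MHz.
42.6 MHz mod fs = 5.7 MHz.
5.7 MHz ≤ fs/2 = 18.45 MHz, appears at 5.7 MHz.
42.6 MHz and 68.1 MHz both map to 5.7 MHz.

5.7 MHz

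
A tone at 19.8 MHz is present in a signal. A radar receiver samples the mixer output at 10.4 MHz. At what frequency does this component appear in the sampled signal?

1 MHz

19.8 MHz mod fs = 9.4 MHz.
9.4 MHz > fs/2 = 5.2 MHz, folds to fs − 9.4 MHz = 1 MHz.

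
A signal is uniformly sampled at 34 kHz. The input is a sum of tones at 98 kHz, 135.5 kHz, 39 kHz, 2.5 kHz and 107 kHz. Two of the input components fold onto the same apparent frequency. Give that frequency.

fs/2 = 17 kHz.
98 kHz mod fs = 30 kHz.
30 kHz > fs/2 = 17 kHz, folds to fs − 30 kHz = 4 kHz.
135.5 kHz mod fs = 33.5 kHz.
33.5 kHz > fs/2 = 17 kHz, folds to fs − 33.5 kHz = 0.5 kHz.
39 kHz mod fs = 5 kHz.
5 kHz ≤ fs/2 = 17 kHz, appears at 5 kHz.
2.5 kHz ≤ fs/2 = 17 kHz, passes unchanged.
107 kHz mod fs = 5 kHz.
5 kHz ≤ fs/2 = 17 kHz, appears at 5 kHz.
39 kHz and 107 kHz both map to 5 kHz.

5 kHz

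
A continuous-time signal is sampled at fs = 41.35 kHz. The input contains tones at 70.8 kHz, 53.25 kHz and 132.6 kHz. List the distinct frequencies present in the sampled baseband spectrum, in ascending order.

8.55 kHz, 11.9 kHz

fs/2 = 20.675 kHz.
70.8 kHz mod fs = 29.45 kHz.
29.45 kHz > fs/2 = 20.675 kHz, folds to fs − 29.45 kHz = 11.9 kHz.
53.25 kHz mod fs = 11.9 kHz.
11.9 kHz ≤ fs/2 = 20.675 kHz, appears at 11.9 kHz.
132.6 kHz mod fs = 8.55 kHz.
8.55 kHz ≤ fs/2 = 20.675 kHz, appears at 8.55 kHz.
Distinct values: {8.55 kHz, 11.9 kHz}.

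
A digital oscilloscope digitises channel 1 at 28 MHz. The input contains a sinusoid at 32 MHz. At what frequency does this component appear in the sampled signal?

4 MHz

32 MHz mod fs = 4 MHz.
4 MHz ≤ fs/2 = 14 MHz, appears at 4 MHz.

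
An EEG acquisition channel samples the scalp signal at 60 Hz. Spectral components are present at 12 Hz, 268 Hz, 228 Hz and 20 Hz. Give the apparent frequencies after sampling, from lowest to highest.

12 Hz, 20 Hz, 28 Hz

fs/2 = 30 Hz.
12 Hz ≤ fs/2 = 30 Hz, passes unchanged.
268 Hz mod fs = 28 Hz.
28 Hz ≤ fs/2 = 30 Hz, appears at 28 Hz.
228 Hz mod fs = 48 Hz.
48 Hz > fs/2 = 30 Hz, folds to fs − 48 Hz = 12 Hz.
20 Hz ≤ fs/2 = 30 Hz, passes unchanged.
Distinct values: {12 Hz, 20 Hz, 28 Hz}.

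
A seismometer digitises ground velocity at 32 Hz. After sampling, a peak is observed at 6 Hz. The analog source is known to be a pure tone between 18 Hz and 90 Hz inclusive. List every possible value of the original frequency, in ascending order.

26 Hz, 38 Hz, 58 Hz, 70 Hz, 90 Hz

Frequencies that alias to 6 Hz are k·fs ± 6 Hz for integer k ≥ 0.
k=0: 6 Hz.
k=1: 26 Hz, 38 Hz.
k=2: 58 Hz, 70 Hz.
k=3: 90 Hz, 102 Hz.
k=4: 122 Hz, 134 Hz.
Within [18 Hz, 90 Hz]: 26 Hz, 38 Hz, 58 Hz, 70 Hz, 90 Hz.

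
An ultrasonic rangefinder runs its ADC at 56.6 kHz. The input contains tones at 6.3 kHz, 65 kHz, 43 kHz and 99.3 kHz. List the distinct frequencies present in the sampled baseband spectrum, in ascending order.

6.3 kHz, 8.4 kHz, 13.6 kHz, 13.9 kHz

fs/2 = 28.3 kHz.
6.3 kHz ≤ fs/2 = 28.3 kHz, passes unchanged.
65 kHz mod fs = 8.4 kHz.
8.4 kHz ≤ fs/2 = 28.3 kHz, appears at 8.4 kHz.
43 kHz > fs/2 = 28.3 kHz, folds to fs − 43 kHz = 13.6 kHz.
99.3 kHz mod fs = 42.7 kHz.
42.7 kHz > fs/2 = 28.3 kHz, folds to fs − 42.7 kHz = 13.9 kHz.
Distinct values: {6.3 kHz, 8.4 kHz, 13.6 kHz, 13.9 kHz}.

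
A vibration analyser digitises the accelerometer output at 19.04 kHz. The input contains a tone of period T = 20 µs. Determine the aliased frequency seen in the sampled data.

T = 20 µs → f = 1/T = 50 kHz.
50 kHz mod fs = 11.92 kHz.
11.92 kHz > fs/2 = 9.52 kHz, folds to fs − 11.92 kHz = 7.12 kHz.

7.12 kHz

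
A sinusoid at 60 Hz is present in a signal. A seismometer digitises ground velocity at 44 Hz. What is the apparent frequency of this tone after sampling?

16 Hz

60 Hz mod fs = 16 Hz.
16 Hz ≤ fs/2 = 22 Hz, appears at 16 Hz.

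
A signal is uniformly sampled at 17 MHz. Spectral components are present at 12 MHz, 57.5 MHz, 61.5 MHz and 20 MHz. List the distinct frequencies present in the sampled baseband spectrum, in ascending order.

3 MHz, 5 MHz, 6.5 MHz

fs/2 = 8.5 MHz.
12 MHz > fs/2 = 8.5 MHz, folds to fs − 12 MHz = 5 MHz.
57.5 MHz mod fs = 6.5 MHz.
6.5 MHz ≤ fs/2 = 8.5 MHz, appears at 6.5 MHz.
61.5 MHz mod fs = 10.5 MHz.
10.5 MHz > fs/2 = 8.5 MHz, folds to fs − 10.5 MHz = 6.5 MHz.
20 MHz mod fs = 3 MHz.
3 MHz ≤ fs/2 = 8.5 MHz, appears at 3 MHz.
Distinct values: {3 MHz, 5 MHz, 6.5 MHz}.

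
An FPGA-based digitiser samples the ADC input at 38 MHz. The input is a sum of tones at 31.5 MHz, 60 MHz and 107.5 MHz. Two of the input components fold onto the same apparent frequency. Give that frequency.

fs/2 = 19 MHz.
31.5 MHz > fs/2 = 19 MHz, folds to fs − 31.5 MHz = 6.5 MHz.
60 MHz mod fs = 22 MHz.
22 MHz > fs/2 = 19 MHz, folds to fs − 22 MHz = 16 MHz.
107.5 MHz mod fs = 31.5 MHz.
31.5 MHz > fs/2 = 19 MHz, folds to fs − 31.5 MHz = 6.5 MHz.
31.5 MHz and 107.5 MHz both map to 6.5 MHz.

6.5 MHz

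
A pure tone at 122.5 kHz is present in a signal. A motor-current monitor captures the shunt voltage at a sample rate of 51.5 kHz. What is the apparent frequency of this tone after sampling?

122.5 kHz mod fs = 19.5 kHz.
19.5 kHz ≤ fs/2 = 25.75 kHz, appears at 19.5 kHz.

19.5 kHz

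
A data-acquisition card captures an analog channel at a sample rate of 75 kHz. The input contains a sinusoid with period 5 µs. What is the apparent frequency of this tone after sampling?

T = 5 µs → f = 1/T = 200 kHz.
200 kHz mod fs = 50 kHz.
50 kHz > fs/2 = 37.5 kHz, folds to fs − 50 kHz = 25 kHz.

25 kHz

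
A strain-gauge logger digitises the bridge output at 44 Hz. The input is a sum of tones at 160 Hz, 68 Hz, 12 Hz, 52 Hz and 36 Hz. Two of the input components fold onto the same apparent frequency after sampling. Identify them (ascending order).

fs/2 = 22 Hz.
160 Hz mod fs = 28 Hz.
28 Hz > fs/2 = 22 Hz, folds to fs − 28 Hz = 16 Hz.
68 Hz mod fs = 24 Hz.
24 Hz > fs/2 = 22 Hz, folds to fs − 24 Hz = 20 Hz.
12 Hz ≤ fs/2 = 22 Hz, passes unchanged.
52 Hz mod fs = 8 Hz.
8 Hz ≤ fs/2 = 22 Hz, appears at 8 Hz.
36 Hz > fs/2 = 22 Hz, folds to fs − 36 Hz = 8 Hz.
36 Hz and 52 Hz both map to 8 Hz.

36 Hz, 52 Hz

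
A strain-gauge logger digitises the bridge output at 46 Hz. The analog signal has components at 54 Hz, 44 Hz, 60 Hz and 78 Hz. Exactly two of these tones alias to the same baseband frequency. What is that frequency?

14 Hz

fs/2 = 23 Hz.
54 Hz mod fs = 8 Hz.
8 Hz ≤ fs/2 = 23 Hz, appears at 8 Hz.
44 Hz > fs/2 = 23 Hz, folds to fs − 44 Hz = 2 Hz.
60 Hz mod fs = 14 Hz.
14 Hz ≤ fs/2 = 23 Hz, appears at 14 Hz.
78 Hz mod fs = 32 Hz.
32 Hz > fs/2 = 23 Hz, folds to fs − 32 Hz = 14 Hz.
60 Hz and 78 Hz both map to 14 Hz.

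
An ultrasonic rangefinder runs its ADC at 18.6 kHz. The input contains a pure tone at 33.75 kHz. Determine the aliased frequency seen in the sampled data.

33.75 kHz mod fs = 15.15 kHz.
15.15 kHz > fs/2 = 9.3 kHz, folds to fs − 15.15 kHz = 3.45 kHz.

3.45 kHz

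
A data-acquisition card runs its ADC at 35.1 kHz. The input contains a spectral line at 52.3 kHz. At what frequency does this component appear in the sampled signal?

17.2 kHz

52.3 kHz mod fs = 17.2 kHz.
17.2 kHz ≤ fs/2 = 17.55 kHz, appears at 17.2 kHz.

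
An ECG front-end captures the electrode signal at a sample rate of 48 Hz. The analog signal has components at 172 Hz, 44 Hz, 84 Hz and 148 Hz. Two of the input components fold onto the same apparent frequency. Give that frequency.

4 Hz

fs/2 = 24 Hz.
172 Hz mod fs = 28 Hz.
28 Hz > fs/2 = 24 Hz, folds to fs − 28 Hz = 20 Hz.
44 Hz > fs/2 = 24 Hz, folds to fs − 44 Hz = 4 Hz.
84 Hz mod fs = 36 Hz.
36 Hz > fs/2 = 24 Hz, folds to fs − 36 Hz = 12 Hz.
148 Hz mod fs = 4 Hz.
4 Hz ≤ fs/2 = 24 Hz, appears at 4 Hz.
44 Hz and 148 Hz both map to 4 Hz.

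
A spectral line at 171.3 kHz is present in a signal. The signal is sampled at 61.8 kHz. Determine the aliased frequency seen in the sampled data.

171.3 kHz mod fs = 47.7 kHz.
47.7 kHz > fs/2 = 30.9 kHz, folds to fs − 47.7 kHz = 14.1 kHz.

14.1 kHz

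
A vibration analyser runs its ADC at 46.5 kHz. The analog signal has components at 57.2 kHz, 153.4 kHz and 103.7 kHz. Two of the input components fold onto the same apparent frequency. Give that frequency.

10.7 kHz

fs/2 = 23.25 kHz.
57.2 kHz mod fs = 10.7 kHz.
10.7 kHz ≤ fs/2 = 23.25 kHz, appears at 10.7 kHz.
153.4 kHz mod fs = 13.9 kHz.
13.9 kHz ≤ fs/2 = 23.25 kHz, appears at 13.9 kHz.
103.7 kHz mod fs = 10.7 kHz.
10.7 kHz ≤ fs/2 = 23.25 kHz, appears at 10.7 kHz.
57.2 kHz and 103.7 kHz both map to 10.7 kHz.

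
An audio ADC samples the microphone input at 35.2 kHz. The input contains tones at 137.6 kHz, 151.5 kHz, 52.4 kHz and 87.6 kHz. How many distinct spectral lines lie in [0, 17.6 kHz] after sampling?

3

fs/2 = 17.6 kHz.
137.6 kHz mod fs = 32 kHz.
32 kHz > fs/2 = 17.6 kHz, folds to fs − 32 kHz = 3.2 kHz.
151.5 kHz mod fs = 10.7 kHz.
10.7 kHz ≤ fs/2 = 17.6 kHz, appears at 10.7 kHz.
52.4 kHz mod fs = 17.2 kHz.
17.2 kHz ≤ fs/2 = 17.6 kHz, appears at 17.2 kHz.
87.6 kHz mod fs = 17.2 kHz.
17.2 kHz ≤ fs/2 = 17.6 kHz, appears at 17.2 kHz.
Distinct values: {3.2 kHz, 10.7 kHz, 17.2 kHz} → 3.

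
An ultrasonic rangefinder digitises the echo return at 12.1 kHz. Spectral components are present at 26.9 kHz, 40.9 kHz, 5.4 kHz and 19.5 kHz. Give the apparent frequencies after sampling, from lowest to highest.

2.7 kHz, 4.6 kHz, 4.7 kHz, 5.4 kHz

fs/2 = 6.05 kHz.
26.9 kHz mod fs = 2.7 kHz.
2.7 kHz ≤ fs/2 = 6.05 kHz, appears at 2.7 kHz.
40.9 kHz mod fs = 4.6 kHz.
4.6 kHz ≤ fs/2 = 6.05 kHz, appears at 4.6 kHz.
5.4 kHz ≤ fs/2 = 6.05 kHz, passes unchanged.
19.5 kHz mod fs = 7.4 kHz.
7.4 kHz > fs/2 = 6.05 kHz, folds to fs − 7.4 kHz = 4.7 kHz.
Distinct values: {2.7 kHz, 4.6 kHz, 4.7 kHz, 5.4 kHz}.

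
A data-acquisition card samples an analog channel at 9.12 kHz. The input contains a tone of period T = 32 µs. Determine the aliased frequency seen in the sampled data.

3.89 kHz

T = 32 µs → f = 1/T = 31.25 kHz.
31.25 kHz mod fs = 3.89 kHz.
3.89 kHz ≤ fs/2 = 4.56 kHz, appears at 3.89 kHz.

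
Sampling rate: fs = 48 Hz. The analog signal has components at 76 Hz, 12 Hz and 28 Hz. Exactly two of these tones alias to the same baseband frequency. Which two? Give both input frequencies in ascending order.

28 Hz, 76 Hz

fs/2 = 24 Hz.
76 Hz mod fs = 28 Hz.
28 Hz > fs/2 = 24 Hz, folds to fs − 28 Hz = 20 Hz.
12 Hz ≤ fs/2 = 24 Hz, passes unchanged.
28 Hz > fs/2 = 24 Hz, folds to fs − 28 Hz = 20 Hz.
28 Hz and 76 Hz both map to 20 Hz.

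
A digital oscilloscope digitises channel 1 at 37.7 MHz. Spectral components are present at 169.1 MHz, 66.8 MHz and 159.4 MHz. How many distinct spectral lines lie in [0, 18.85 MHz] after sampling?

fs/2 = 18.85 MHz.
169.1 MHz mod fs = 18.3 MHz.
18.3 MHz ≤ fs/2 = 18.85 MHz, appears at 18.3 MHz.
66.8 MHz mod fs = 29.1 MHz.
29.1 MHz > fs/2 = 18.85 MHz, folds to fs − 29.1 MHz = 8.6 MHz.
159.4 MHz mod fs = 8.6 MHz.
8.6 MHz ≤ fs/2 = 18.85 MHz, appears at 8.6 MHz.
Distinct values: {8.6 MHz, 18.3 MHz} → 2.

2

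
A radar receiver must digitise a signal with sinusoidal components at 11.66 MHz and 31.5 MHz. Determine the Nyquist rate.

63 MHz

Highest-frequency component: 31.5 MHz.
Nyquist rate = 2 × 31.5 MHz = 63 MHz.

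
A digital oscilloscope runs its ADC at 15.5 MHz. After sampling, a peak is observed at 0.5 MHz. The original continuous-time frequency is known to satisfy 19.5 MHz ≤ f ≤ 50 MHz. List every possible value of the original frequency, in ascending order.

30.5 MHz, 31.5 MHz, 46 MHz, 47 MHz

Frequencies that alias to 0.5 MHz are k·fs ± 0.5 MHz for integer k ≥ 0.
k=0: 0.5 MHz.
k=1: 15 MHz, 16 MHz.
k=2: 30.5 MHz, 31.5 MHz.
k=3: 46 MHz, 47 MHz.
k=4: 61.5 MHz, 62.5 MHz.
Within [19.5 MHz, 50 MHz]: 30.5 MHz, 31.5 MHz, 46 MHz, 47 MHz.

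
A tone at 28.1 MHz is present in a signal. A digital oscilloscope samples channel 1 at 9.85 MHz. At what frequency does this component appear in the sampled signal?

28.1 MHz mod fs = 8.4 MHz.
8.4 MHz > fs/2 = 4.925 MHz, folds to fs − 8.4 MHz = 1.45 MHz.

1.45 MHz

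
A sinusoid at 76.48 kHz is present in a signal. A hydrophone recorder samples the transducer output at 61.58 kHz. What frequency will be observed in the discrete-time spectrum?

14.9 kHz

76.48 kHz mod fs = 14.9 kHz.
14.9 kHz ≤ fs/2 = 30.79 kHz, appears at 14.9 kHz.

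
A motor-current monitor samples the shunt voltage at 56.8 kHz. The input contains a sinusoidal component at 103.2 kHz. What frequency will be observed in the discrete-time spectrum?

103.2 kHz mod fs = 46.4 kHz.
46.4 kHz > fs/2 = 28.4 kHz, folds to fs − 46.4 kHz = 10.4 kHz.

10.4 kHz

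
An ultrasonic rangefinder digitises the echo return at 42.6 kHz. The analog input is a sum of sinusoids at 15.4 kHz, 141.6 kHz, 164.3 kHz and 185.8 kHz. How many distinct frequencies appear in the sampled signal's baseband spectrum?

fs/2 = 21.3 kHz.
15.4 kHz ≤ fs/2 = 21.3 kHz, passes unchanged.
141.6 kHz mod fs = 13.8 kHz.
13.8 kHz ≤ fs/2 = 21.3 kHz, appears at 13.8 kHz.
164.3 kHz mod fs = 36.5 kHz.
36.5 kHz > fs/2 = 21.3 kHz, folds to fs − 36.5 kHz = 6.1 kHz.
185.8 kHz mod fs = 15.4 kHz.
15.4 kHz ≤ fs/2 = 21.3 kHz, appears at 15.4 kHz.
Distinct values: {6.1 kHz, 13.8 kHz, 15.4 kHz} → 3.

3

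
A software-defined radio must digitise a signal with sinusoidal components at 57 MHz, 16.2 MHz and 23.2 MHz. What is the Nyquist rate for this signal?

114 MHz

Highest-frequency component: 57 MHz.
Nyquist rate = 2 × 57 MHz = 114 MHz.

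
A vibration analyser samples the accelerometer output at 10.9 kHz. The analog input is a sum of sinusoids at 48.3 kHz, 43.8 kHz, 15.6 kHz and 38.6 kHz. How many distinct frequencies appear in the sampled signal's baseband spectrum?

3

fs/2 = 5.45 kHz.
48.3 kHz mod fs = 4.7 kHz.
4.7 kHz ≤ fs/2 = 5.45 kHz, appears at 4.7 kHz.
43.8 kHz mod fs = 0.2 kHz.
0.2 kHz ≤ fs/2 = 5.45 kHz, appears at 0.2 kHz.
15.6 kHz mod fs = 4.7 kHz.
4.7 kHz ≤ fs/2 = 5.45 kHz, appears at 4.7 kHz.
38.6 kHz mod fs = 5.9 kHz.
5.9 kHz > fs/2 = 5.45 kHz, folds to fs − 5.9 kHz = 5 kHz.
Distinct values: {0.2 kHz, 4.7 kHz, 5 kHz} → 3.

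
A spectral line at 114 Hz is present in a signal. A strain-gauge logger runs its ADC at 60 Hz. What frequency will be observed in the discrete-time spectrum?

6 Hz

114 Hz mod fs = 54 Hz.
54 Hz > fs/2 = 30 Hz, folds to fs − 54 Hz = 6 Hz.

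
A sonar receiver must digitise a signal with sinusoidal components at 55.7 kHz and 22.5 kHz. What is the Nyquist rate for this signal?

111.4 kHz

Highest-frequency component: 55.7 kHz.
Nyquist rate = 2 × 55.7 kHz = 111.4 kHz.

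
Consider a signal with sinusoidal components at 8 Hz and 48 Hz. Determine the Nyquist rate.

Highest-frequency component: 48 Hz.
Nyquist rate = 2 × 48 Hz = 96 Hz.

96 Hz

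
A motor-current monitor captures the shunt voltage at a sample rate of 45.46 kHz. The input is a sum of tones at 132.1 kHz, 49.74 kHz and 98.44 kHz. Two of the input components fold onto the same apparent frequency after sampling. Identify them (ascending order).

fs/2 = 22.73 kHz.
132.1 kHz mod fs = 41.18 kHz.
41.18 kHz > fs/2 = 22.73 kHz, folds to fs − 41.18 kHz = 4.28 kHz.
49.74 kHz mod fs = 4.28 kHz.
4.28 kHz ≤ fs/2 = 22.73 kHz, appears at 4.28 kHz.
98.44 kHz mod fs = 7.52 kHz.
7.52 kHz ≤ fs/2 = 22.73 kHz, appears at 7.52 kHz.
49.74 kHz and 132.1 kHz both map to 4.28 kHz.

49.74 kHz, 132.1 kHz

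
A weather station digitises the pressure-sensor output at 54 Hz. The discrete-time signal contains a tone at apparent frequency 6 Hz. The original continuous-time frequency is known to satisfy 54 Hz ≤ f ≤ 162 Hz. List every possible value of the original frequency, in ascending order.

60 Hz, 102 Hz, 114 Hz, 156 Hz

Frequencies that alias to 6 Hz are k·fs ± 6 Hz for integer k ≥ 0.
k=0: 6 Hz.
k=1: 48 Hz, 60 Hz.
k=2: 102 Hz, 114 Hz.
k=3: 156 Hz, 168 Hz.
k=4: 210 Hz, 222 Hz.
Within [54 Hz, 162 Hz]: 60 Hz, 102 Hz, 114 Hz, 156 Hz.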